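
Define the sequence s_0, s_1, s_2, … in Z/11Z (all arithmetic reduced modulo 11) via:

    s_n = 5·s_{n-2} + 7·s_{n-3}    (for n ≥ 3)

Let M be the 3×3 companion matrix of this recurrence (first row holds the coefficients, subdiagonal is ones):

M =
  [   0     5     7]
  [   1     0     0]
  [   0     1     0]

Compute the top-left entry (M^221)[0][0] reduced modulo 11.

7

(M^221)[0][0] is the top entry after applying M 221 times to the unit state (1, 0, 0). Equivalently it is h_{223} for the auxiliary sequence (h_n) obeying the same recurrence with h_2 = 1 and h_i = 0 for 0 ≤ i < 2:
h_3 = 0·1 + 5·0 + 7·0 = 0
h_4 = 0·0 + 5·1 + 7·0 = 5
h_5 = 0·5 + 5·0 + 7·1 = 7
h_6 = 0·7 + 5·5 + 7·0 = 3
h_7 = 0·3 + 5·7 + 7·5 = 4
h_8 = 0·4 + 5·3 + 7·7 = 9
Continuing the recurrence:
  h_9 = 8;  h_10 = 7;  h_11 = 4;  h_12 = 3;  h_13 = 3;  h_14 = 10
  h_15 = 3;  h_16 = 5;  h_17 = 8;  h_18 = 2;  h_19 = 9;  h_20 = 0
  h_21 = 4;  h_22 = 8;  h_23 = 9;  h_24 = 2;  h_25 = 2;  h_26 = 7
  h_27 = 2;  h_28 = 5;  h_29 = 4;  h_30 = 6;  h_31 = 0;  h_32 = 3
  h_33 = 9;  h_34 = 4;  h_35 = 0;  h_36 = 6;  h_37 = 6;  h_38 = 8
  h_39 = 6;  h_40 = 5;  h_41 = 9;  h_42 = 1;  h_43 = 3;  h_44 = 2
  h_45 = 0;  h_46 = 9;  h_47 = 3;  h_48 = 1;  h_49 = 1;  h_50 = 4
  h_51 = 1;  h_52 = 5;  h_53 = 0;  h_54 = 10;  h_55 = 2;  h_56 = 6
  h_57 = 3;  h_58 = 0;  h_59 = 2;  h_60 = 10;  h_61 = 10;  h_62 = 9
  h_63 = 10;  h_64 = 5;  h_65 = 3;  h_66 = 7;  h_67 = 6;  h_68 = 1
  h_69 = 2;  h_70 = 3;  h_71 = 6;  h_72 = 7;  h_73 = 7;  h_74 = 0
  h_75 = 7;  h_76 = 5;  h_77 = 2;  h_78 = 8;  h_79 = 1;  h_80 = 10
  h_81 = 6;  h_82 = 2;  h_83 = 1;  h_84 = 8;  h_85 = 8;  h_86 = 3
  h_87 = 8;  h_88 = 5;  h_89 = 6;  h_90 = 4;  h_91 = 10;  h_92 = 7
  h_93 = 1;  h_94 = 6;  h_95 = 10;  h_96 = 4;  h_97 = 4;  h_98 = 2
  h_99 = 4;  h_100 = 5;  h_101 = 1;  h_102 = 9;  h_103 = 7;  h_104 = 8
  h_105 = 10;  h_106 = 1;  h_107 = 7;  h_108 = 9;  h_109 = 9;  h_110 = 6
  h_111 = 9;  h_112 = 5;  h_113 = 10;  h_114 = 0;  h_115 = 8;  h_116 = 4
  h_117 = 7;  h_118 = 10;  h_119 = 8;  h_120 = 0;  h_121 = 0;  h_122 = 1
  h_123 = 0;  h_124 = 5;  h_125 = 7;  h_126 = 3;  h_127 = 4;  h_128 = 9
  h_129 = 8;  h_130 = 7;  h_131 = 4;  h_132 = 3;  h_133 = 3;  h_134 = 10
  h_135 = 3;  h_136 = 5;  h_137 = 8;  h_138 = 2;  h_139 = 9;  h_140 = 0
  h_141 = 4;  h_142 = 8;  h_143 = 9;  h_144 = 2;  h_145 = 2;  h_146 = 7
  h_147 = 2;  h_148 = 5;  h_149 = 4;  h_150 = 6;  h_151 = 0;  h_152 = 3
  h_153 = 9;  h_154 = 4;  h_155 = 0;  h_156 = 6;  h_157 = 6;  h_158 = 8
  h_159 = 6;  h_160 = 5;  h_161 = 9;  h_162 = 1;  h_163 = 3;  h_164 = 2
  h_165 = 0;  h_166 = 9;  h_167 = 3;  h_168 = 1;  h_169 = 1;  h_170 = 4
  h_171 = 1;  h_172 = 5;  h_173 = 0;  h_174 = 10;  h_175 = 2;  h_176 = 6
  h_177 = 3;  h_178 = 0;  h_179 = 2;  h_180 = 10;  h_181 = 10;  h_182 = 9
  h_183 = 10;  h_184 = 5;  h_185 = 3;  h_186 = 7;  h_187 = 6;  h_188 = 1
  h_189 = 2;  h_190 = 3;  h_191 = 6;  h_192 = 7;  h_193 = 7;  h_194 = 0
  h_195 = 7;  h_196 = 5;  h_197 = 2;  h_198 = 8;  h_199 = 1;  h_200 = 10
  h_201 = 6;  h_202 = 2;  h_203 = 1;  h_204 = 8;  h_205 = 8;  h_206 = 3
  h_207 = 8;  h_208 = 5;  h_209 = 6;  h_210 = 4;  h_211 = 10;  h_212 = 7
  h_213 = 1;  h_214 = 6;  h_215 = 10;  h_216 = 4;  h_217 = 4;  h_218 = 2
  h_219 = 4;  h_220 = 5;  h_221 = 1
h_222 = 0·1 + 5·5 + 7·4 = 9
h_223 = 0·9 + 5·1 + 7·5 = 7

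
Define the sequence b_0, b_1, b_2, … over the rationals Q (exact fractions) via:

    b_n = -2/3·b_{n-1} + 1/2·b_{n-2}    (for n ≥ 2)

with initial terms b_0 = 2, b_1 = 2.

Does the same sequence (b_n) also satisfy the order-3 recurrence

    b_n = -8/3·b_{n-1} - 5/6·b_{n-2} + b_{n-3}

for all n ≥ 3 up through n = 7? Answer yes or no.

Terms b_0..b_7: 2, 2, -1/3, 11/9, -53/54, 205/162, -1297/972, 4439/2916
n=3: candidate gives 11/9, actual b_3 = 11/9 ✓
n=4: candidate gives -53/54, actual b_4 = -53/54 ✓
n=5: candidate gives 205/162, actual b_5 = 205/162 ✓
n=6: candidate gives -1297/972, actual b_6 = -1297/972 ✓
n=7: candidate gives 4439/2916, actual b_7 = 4439/2916 ✓

yes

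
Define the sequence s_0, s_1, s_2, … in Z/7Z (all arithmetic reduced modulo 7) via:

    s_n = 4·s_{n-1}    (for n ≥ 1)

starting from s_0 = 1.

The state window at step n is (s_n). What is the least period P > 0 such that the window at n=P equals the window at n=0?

3

n=0: window = (1)
n=1: window = (4)
n=2: window = (2)
n=3: window = (1)
window at n=3 equals window at n=0 → period = 3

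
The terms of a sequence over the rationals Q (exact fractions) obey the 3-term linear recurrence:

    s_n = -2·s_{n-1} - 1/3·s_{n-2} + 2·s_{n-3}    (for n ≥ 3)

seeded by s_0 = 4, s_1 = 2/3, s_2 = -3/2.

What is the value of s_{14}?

s_3 = -2·-3/2 + -1/3·2/3 + 2·4 = 97/9
s_4 = -2·97/9 + -1/3·-3/2 + 2·2/3 = -355/18
s_5 = -2·-355/18 + -1/3·97/9 + 2·-3/2 = 887/27
s_6 = -2·887/27 + -1/3·-355/18 + 2·97/9 = -2029/54
s_7 = -2·-2029/54 + -1/3·887/27 + 2·-355/18 = 2005/81
s_8 = -2·2005/81 + -1/3·-2029/54 + 2·887/27 = 517/18
s_9 = -2·517/18 + -1/3·2005/81 + 2·-2029/54 = -34225/243
s_10 = -2·-34225/243 + -1/3·517/18 + 2·2005/81 = 156307/486
s_11 = -2·156307/486 + -1/3·-34225/243 + 2·517/18 = -392819/729
s_12 = -2·-392819/729 + -1/3·156307/486 + 2·-34225/243 = 1004269/1458
s_13 = -2·1004269/1458 + -1/3·-392819/729 + 2·156307/486 = -1213225/2187
s_14 = -2·-1213225/2187 + -1/3·1004269/1458 + 2·-392819/729 = -96133/486

-96133/486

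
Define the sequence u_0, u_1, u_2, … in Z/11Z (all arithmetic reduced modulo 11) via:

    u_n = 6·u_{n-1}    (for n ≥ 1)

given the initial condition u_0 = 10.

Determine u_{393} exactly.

4

u_1 = 6·10 = 5
u_2 = 6·5 = 8
u_3 = 6·8 = 4
u_4 = 6·4 = 2
u_5 = 6·2 = 1
u_6 = 6·1 = 6
u_7 = 6·6 = 3
u_8 = 6·3 = 7
u_9 = 6·7 = 9
u_10 = 6·9 = 10
(u_10) = (10) = (u_0), so the sequence has period 10.
393 ≡ 3 (mod 10), hence u_393 = u_3 = 4.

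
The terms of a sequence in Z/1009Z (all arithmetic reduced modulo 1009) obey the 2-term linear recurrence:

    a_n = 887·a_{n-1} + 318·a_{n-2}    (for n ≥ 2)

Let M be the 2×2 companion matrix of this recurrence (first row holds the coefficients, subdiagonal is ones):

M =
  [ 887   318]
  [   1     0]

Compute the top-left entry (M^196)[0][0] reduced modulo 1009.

(M^196)[0][0] is the top entry after applying M 196 times to the unit state (1, 0). Equivalently it is h_{197} for the auxiliary sequence (h_n) obeying the same recurrence with h_1 = 1 and h_i = 0 for 0 ≤ i < 1:
h_2 = 887·1 + 318·0 = 887
h_3 = 887·887 + 318·1 = 67
h_4 = 887·67 + 318·887 = 453
h_5 = 887·453 + 318·67 = 346
h_6 = 887·346 + 318·453 = 942
h_7 = 887·942 + 318·346 = 149
Continuing the recurrence:
  h_8 = 876;  h_9 = 41;  h_10 = 127;  h_11 = 571;  h_12 = 994;  h_13 = 779
  h_14 = 83;  h_15 = 481;  h_16 = 0;  h_17 = 599;  h_18 = 579;  h_19 = 782
  h_20 = 935;  h_21 = 409;  h_22 = 227;  h_23 = 459;  h_24 = 44;  h_25 = 343
  h_26 = 398;  h_27 = 987;  h_28 = 96;  h_29 = 463;  h_30 = 276;  h_31 = 554
  h_32 = 0;  h_33 = 606;  h_34 = 734;  h_35 = 242;  h_36 = 70;  h_37 = 813
  h_38 = 767;  h_39 = 493;  h_40 = 122;  h_41 = 630;  h_42 = 278;  h_43 = 948
  h_44 = 1000;  h_45 = 871;  h_46 = 857;  h_47 = 894;  h_48 = 0;  h_49 = 763
  h_50 = 751;  h_51 = 671;  h_52 = 561;  h_53 = 649;  h_54 = 338;  h_55 = 679
  h_56 = 430;  h_57 = 4;  h_58 = 37;  h_59 = 794;  h_60 = 663;  h_61 = 76
  h_62 = 771;  h_63 = 736;  h_64 = 0;  h_65 = 969;  h_66 = 844;  h_67 = 347
  h_68 = 42;  h_69 = 286;  h_70 = 662;  h_71 = 94;  h_72 = 275;  h_73 = 378
  h_74 = 974;  h_75 = 367;  h_76 = 600;  h_77 = 119;  h_78 = 716;  h_79 = 940
  h_80 = 0;  h_81 = 256;  h_82 = 47;  h_83 = 1008;  h_84 = 942;  h_85 = 793
  h_86 = 1;  h_87 = 811;  h_88 = 258;  h_89 = 406;  h_90 = 224;  h_91 = 880
  h_92 = 196;  h_93 = 651;  h_94 = 59;  h_95 = 38;  h_96 = 0;  h_97 = 985
  h_98 = 910;  h_99 = 410;  h_100 = 227;  h_101 = 777;  h_102 = 599;  h_103 = 460
  h_104 = 165;  h_105 = 25;  h_106 = 988;  h_107 = 422;  h_108 = 360;  h_109 = 475
  h_110 = 26;  h_111 = 564;  h_112 = 0;  h_113 = 759;  h_114 = 230;  h_115 = 403
  h_116 = 767;  h_117 = 274;  h_118 = 606;  h_119 = 83;  h_120 = 962;  h_121 = 849
  h_122 = 538;  h_123 = 528;  h_124 = 723;  h_125 = 996;  h_126 = 439;  h_127 = 830
  h_128 = 0;  h_129 = 591;  h_130 = 546;  h_131 = 246;  h_132 = 338;  h_133 = 668
  h_134 = 763;  h_135 = 276;  h_136 = 99;  h_137 = 15;  h_138 = 391;  h_139 = 455
  h_140 = 216;  h_141 = 285;  h_142 = 621;  h_143 = 742;  h_144 = 0;  h_145 = 859
  h_146 = 138;  h_147 = 40;  h_148 = 662;  h_149 = 568;  h_150 = 969;  h_151 = 857
  h_152 = 779;  h_153 = 913;  h_154 = 121;  h_155 = 115;  h_156 = 232;  h_157 = 194
  h_158 = 667;  h_159 = 498;  h_160 = 0;  h_161 = 960;  h_162 = 933;  h_163 = 753
  h_164 = 1;  h_165 = 199;  h_166 = 256;  h_167 = 771;  h_168 = 463;  h_169 = 9
  h_170 = 840;  h_171 = 273;  h_172 = 735;  h_173 = 171;  h_174 = 978;  h_175 = 647
  h_176 = 0;  h_177 = 919;  h_178 = 890;  h_179 = 24;  h_180 = 599;  h_181 = 139
  h_182 = 985;  h_183 = 716;  h_184 = 871;  h_185 = 346;  h_186 = 678;  h_187 = 69
  h_188 = 341;  h_189 = 520;  h_190 = 602;  h_191 = 97;  h_192 = 0;  h_193 = 576
  h_194 = 358;  h_195 = 250
h_196 = 887·250 + 318·358 = 606
h_197 = 887·606 + 318·250 = 523

523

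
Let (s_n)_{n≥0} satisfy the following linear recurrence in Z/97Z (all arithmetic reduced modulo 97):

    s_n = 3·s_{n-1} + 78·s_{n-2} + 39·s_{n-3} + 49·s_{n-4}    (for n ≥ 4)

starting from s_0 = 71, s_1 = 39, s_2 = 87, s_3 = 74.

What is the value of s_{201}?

66

s_4 = 3·74 + 78·87 + 39·39 + 49·71 = 77
s_5 = 3·77 + 78·74 + 39·87 + 49·39 = 55
s_6 = 3·55 + 78·77 + 39·74 + 49·87 = 31
s_7 = 3·31 + 78·55 + 39·77 + 49·74 = 51
s_8 = 3·51 + 78·31 + 39·55 + 49·77 = 50
s_9 = 3·50 + 78·51 + 39·31 + 49·55 = 78
Continuing the recurrence:
  s_10 = 76;  s_11 = 91;  s_12 = 53;  s_13 = 75;  s_14 = 89;  s_15 = 33
  s_16 = 50;  s_17 = 73;  s_18 = 67;  s_19 = 53;  s_20 = 12;  s_21 = 78
  s_22 = 21;  s_23 = 94;  s_24 = 21;  s_25 = 8;  s_26 = 52;  s_27 = 94
  s_28 = 53;  s_29 = 17;  s_30 = 20;  s_31 = 8;  s_32 = 91;  s_33 = 85
  s_34 = 12;  s_35 = 34;  s_36 = 82;  s_37 = 62;  s_38 = 57;  s_39 = 74
  s_40 = 46;  s_41 = 16;  s_42 = 3;  s_43 = 81;  s_44 = 57;  s_45 = 18
  s_46 = 46;  s_47 = 71;  s_48 = 21;  s_49 = 32;  s_50 = 64;  s_51 = 2
  s_52 = 0;  s_53 = 49;  s_54 = 63;  s_55 = 35;  s_56 = 43;  s_57 = 54
  s_58 = 14;  s_59 = 80;  s_60 = 16;  s_61 = 71;  s_62 = 29;  s_63 = 81
  s_64 = 44;  s_65 = 2;  s_66 = 64;  s_67 = 19;  s_68 = 8;  s_69 = 26
  s_70 = 20;  s_71 = 33;  s_72 = 58;  s_73 = 49;  s_74 = 51;  s_75 = 94
  s_76 = 89;  s_77 = 58;  s_78 = 89;  s_79 = 64;  s_80 = 80;  s_81 = 2
  s_82 = 8;  s_83 = 34;  s_84 = 68;  s_85 = 65;  s_86 = 39;  s_87 = 96
  s_88 = 79;  s_89 = 15;  s_90 = 28;  s_91 = 18;  s_92 = 1;  s_93 = 33
  s_94 = 20;  s_95 = 63;  s_96 = 78;  s_97 = 76;  s_98 = 49;  s_99 = 79
  s_100 = 78;  s_101 = 3;  s_102 = 32;  s_103 = 65;  s_104 = 34;  s_105 = 68
  s_106 = 72;  s_107 = 40;  s_108 = 63;  s_109 = 40;  s_110 = 34;  s_111 = 73
  s_112 = 49;  s_113 = 9;  s_114 = 20;  s_115 = 42;  s_116 = 73;  s_117 = 60
  s_118 = 53;  s_119 = 44;  s_120 = 95;  s_121 = 91;  s_122 = 65;  s_123 = 59
  s_124 = 65;  s_125 = 54;  s_126 = 48;  s_127 = 82;  s_128 = 66;  s_129 = 54
  s_130 = 93;  s_131 = 25;  s_132 = 59;  s_133 = 58;  s_134 = 26;  s_135 = 77
  s_136 = 40;  s_137 = 88;  s_138 = 95;  s_139 = 66;  s_140 = 2;  s_141 = 76
  s_142 = 47;  s_143 = 69;  s_144 = 48;  s_145 = 25;  s_146 = 83;  s_147 = 80
  s_148 = 50;  s_149 = 85;  s_150 = 90;  s_151 = 63;  s_152 = 73;  s_153 = 4
  s_154 = 60;  s_155 = 24;  s_156 = 46;  s_157 = 84;  s_158 = 53;  s_159 = 78
  s_160 = 4;  s_161 = 57;  s_162 = 11;  s_163 = 18;  s_164 = 33;  s_165 = 69
  s_166 = 45;  s_167 = 23;  s_168 = 30;  s_169 = 36;  s_170 = 21;  s_171 = 27
  s_172 = 34;  s_173 = 38;  s_174 = 95;  s_175 = 78;  s_176 = 25;  s_177 = 86
  s_178 = 11;  s_179 = 92;  s_180 = 87;  s_181 = 52;  s_182 = 11;  s_183 = 59
  s_184 = 51;  s_185 = 69;  s_186 = 41;  s_187 = 6;  s_188 = 64;  s_189 = 14
  s_190 = 2;  s_191 = 8;  s_192 = 79;  s_193 = 73;  s_194 = 1;  s_195 = 52
  s_196 = 65;  s_197 = 10;  s_198 = 96;  s_199 = 40
s_200 = 3·40 + 78·96 + 39·10 + 49·65 = 28
s_201 = 3·28 + 78·40 + 39·96 + 49·10 = 66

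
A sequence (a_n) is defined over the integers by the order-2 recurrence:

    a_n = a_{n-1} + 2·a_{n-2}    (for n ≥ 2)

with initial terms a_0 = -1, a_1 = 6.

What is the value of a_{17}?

218456

a_2 = 1·6 + 2·-1 = 4
a_3 = 1·4 + 2·6 = 16
a_4 = 1·16 + 2·4 = 24
a_5 = 1·24 + 2·16 = 56
a_6 = 1·56 + 2·24 = 104
a_7 = 1·104 + 2·56 = 216
a_8 = 1·216 + 2·104 = 424
a_9 = 1·424 + 2·216 = 856
a_10 = 1·856 + 2·424 = 1704
a_11 = 1·1704 + 2·856 = 3416
a_12 = 1·3416 + 2·1704 = 6824
a_13 = 1·6824 + 2·3416 = 13656
a_14 = 1·13656 + 2·6824 = 27304
a_15 = 1·27304 + 2·13656 = 54616
a_16 = 1·54616 + 2·27304 = 109224
a_17 = 1·109224 + 2·54616 = 218456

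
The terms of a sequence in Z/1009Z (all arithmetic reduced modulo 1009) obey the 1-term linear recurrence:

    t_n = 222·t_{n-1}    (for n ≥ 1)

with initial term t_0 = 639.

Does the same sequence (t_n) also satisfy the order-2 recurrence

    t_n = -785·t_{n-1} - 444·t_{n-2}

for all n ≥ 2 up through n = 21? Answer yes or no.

Terms t_0..t_21: 639, 598, 577, 960, 221, 630, 618, 981, 847, 360, 209, 993, 484, 494, 696, 135, 709, 1003, 686, 942, 261, 429
n=2: candidate gives 577, actual t_2 = 577 ✓
n=3: candidate gives 960, actual t_3 = 960 ✓
n=4: candidate gives 221, actual t_4 = 221 ✓
n=5: candidate gives 630, actual t_5 = 630 ✓
n=6: candidate gives 618, actual t_6 = 618 ✓
n=7: candidate gives 981, actual t_7 = 981 ✓
n=8: candidate gives 847, actual t_8 = 847 ✓
n=9: candidate gives 360, actual t_9 = 360 ✓
n=10: candidate gives 209, actual t_10 = 209 ✓
n=11: candidate gives 993, actual t_11 = 993 ✓
n=12: candidate gives 484, actual t_12 = 484 ✓
n=13: candidate gives 494, actual t_13 = 494 ✓
n=14: candidate gives 696, actual t_14 = 696 ✓
n=15: candidate gives 135, actual t_15 = 135 ✓
n=16: candidate gives 709, actual t_16 = 709 ✓
n=17: candidate gives 1003, actual t_17 = 1003 ✓
n=18: candidate gives 686, actual t_18 = 686 ✓
n=19: candidate gives 942, actual t_19 = 942 ✓
n=20: candidate gives 261, actual t_20 = 261 ✓
n=21: candidate gives 429, actual t_21 = 429 ✓

yes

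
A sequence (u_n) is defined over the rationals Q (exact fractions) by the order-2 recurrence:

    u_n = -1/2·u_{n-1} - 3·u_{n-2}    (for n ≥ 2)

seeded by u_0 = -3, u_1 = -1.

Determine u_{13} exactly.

u_2 = -1/2·-1 + -3·-3 = 19/2
u_3 = -1/2·19/2 + -3·-1 = -7/4
u_4 = -1/2·-7/4 + -3·19/2 = -221/8
u_5 = -1/2·-221/8 + -3·-7/4 = 305/16
u_6 = -1/2·305/16 + -3·-221/8 = 2347/32
u_7 = -1/2·2347/32 + -3·305/16 = -6007/64
u_8 = -1/2·-6007/64 + -3·2347/32 = -22157/128
u_9 = -1/2·-22157/128 + -3·-6007/64 = 94241/256
u_10 = -1/2·94241/256 + -3·-22157/128 = 171643/512
u_11 = -1/2·171643/512 + -3·94241/256 = -1302535/1024
u_12 = -1/2·-1302535/1024 + -3·171643/512 = -757181/2048
u_13 = -1/2·-757181/2048 + -3·-1302535/1024 = 16387601/4096

16387601/4096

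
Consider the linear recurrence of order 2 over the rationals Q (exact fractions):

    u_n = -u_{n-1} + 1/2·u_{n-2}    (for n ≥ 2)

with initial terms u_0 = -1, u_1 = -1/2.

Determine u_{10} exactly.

u_2 = -1·-1/2 + 1/2·-1 = 0
u_3 = -1·0 + 1/2·-1/2 = -1/4
u_4 = -1·-1/4 + 1/2·0 = 1/4
u_5 = -1·1/4 + 1/2·-1/4 = -3/8
u_6 = -1·-3/8 + 1/2·1/4 = 1/2
u_7 = -1·1/2 + 1/2·-3/8 = -11/16
u_8 = -1·-11/16 + 1/2·1/2 = 15/16
u_9 = -1·15/16 + 1/2·-11/16 = -41/32
u_10 = -1·-41/32 + 1/2·15/16 = 7/4

7/4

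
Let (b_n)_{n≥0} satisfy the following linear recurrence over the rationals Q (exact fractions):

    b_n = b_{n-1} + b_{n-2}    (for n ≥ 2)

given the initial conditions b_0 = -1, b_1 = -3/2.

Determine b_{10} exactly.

-233/2

b_2 = 1·-3/2 + 1·-1 = -5/2
b_3 = 1·-5/2 + 1·-3/2 = -4
b_4 = 1·-4 + 1·-5/2 = -13/2
b_5 = 1·-13/2 + 1·-4 = -21/2
b_6 = 1·-21/2 + 1·-13/2 = -17
b_7 = 1·-17 + 1·-21/2 = -55/2
b_8 = 1·-55/2 + 1·-17 = -89/2
b_9 = 1·-89/2 + 1·-55/2 = -72
b_10 = 1·-72 + 1·-89/2 = -233/2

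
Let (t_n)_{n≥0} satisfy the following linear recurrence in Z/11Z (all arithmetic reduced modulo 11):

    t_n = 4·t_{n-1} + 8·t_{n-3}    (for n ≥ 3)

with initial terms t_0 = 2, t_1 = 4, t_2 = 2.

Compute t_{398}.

t_3 = 4·2 + 0·4 + 8·2 = 2
t_4 = 4·2 + 0·2 + 8·4 = 7
t_5 = 4·7 + 0·2 + 8·2 = 0
t_6 = 4·0 + 0·7 + 8·2 = 5
t_7 = 4·5 + 0·0 + 8·7 = 10
t_8 = 4·10 + 0·5 + 8·0 = 7
t_9 = 4·7 + 0·10 + 8·5 = 2
t_10 = 4·2 + 0·7 + 8·10 = 0
t_11 = 4·0 + 0·2 + 8·7 = 1
t_12 = 4·1 + 0·0 + 8·2 = 9
t_13 = 4·9 + 0·1 + 8·0 = 3
t_14 = 4·3 + 0·9 + 8·1 = 9
t_15 = 4·9 + 0·3 + 8·9 = 9
t_16 = 4·9 + 0·9 + 8·3 = 5
t_17 = 4·5 + 0·9 + 8·9 = 4
t_18 = 4·4 + 0·5 + 8·9 = 0
t_19 = 4·0 + 0·4 + 8·5 = 7
t_20 = 4·7 + 0·0 + 8·4 = 5
t_21 = 4·5 + 0·7 + 8·0 = 9
t_22 = 4·9 + 0·5 + 8·7 = 4
t_23 = 4·4 + 0·9 + 8·5 = 1
t_24 = 4·1 + 0·4 + 8·9 = 10
t_25 = 4·10 + 0·1 + 8·4 = 6
t_26 = 4·6 + 0·10 + 8·1 = 10
t_27 = 4·10 + 0·6 + 8·10 = 10
t_28 = 4·10 + 0·10 + 8·6 = 0
t_29 = 4·0 + 0·10 + 8·10 = 3
t_30 = 4·3 + 0·0 + 8·10 = 4
t_31 = 4·4 + 0·3 + 8·0 = 5
t_32 = 4·5 + 0·4 + 8·3 = 0
t_33 = 4·0 + 0·5 + 8·4 = 10
t_34 = 4·10 + 0·0 + 8·5 = 3
t_35 = 4·3 + 0·10 + 8·0 = 1
t_36 = 4·1 + 0·3 + 8·10 = 7
t_37 = 4·7 + 0·1 + 8·3 = 8
t_38 = 4·8 + 0·7 + 8·1 = 7
t_39 = 4·7 + 0·8 + 8·7 = 7
t_40 = 4·7 + 0·7 + 8·8 = 4
t_41 = 4·4 + 0·7 + 8·7 = 6
t_42 = 4·6 + 0·4 + 8·7 = 3
t_43 = 4·3 + 0·6 + 8·4 = 0
t_44 = 4·0 + 0·3 + 8·6 = 4
t_45 = 4·4 + 0·0 + 8·3 = 7
t_46 = 4·7 + 0·4 + 8·0 = 6
t_47 = 4·6 + 0·7 + 8·4 = 1
t_48 = 4·1 + 0·6 + 8·7 = 5
t_49 = 4·5 + 0·1 + 8·6 = 2
t_50 = 4·2 + 0·5 + 8·1 = 5
t_51 = 4·5 + 0·2 + 8·5 = 5
t_52 = 4·5 + 0·5 + 8·2 = 3
t_53 = 4·3 + 0·5 + 8·5 = 8
t_54 = 4·8 + 0·3 + 8·5 = 6
t_55 = 4·6 + 0·8 + 8·3 = 4
t_56 = 4·4 + 0·6 + 8·8 = 3
t_57 = 4·3 + 0·4 + 8·6 = 5
t_58 = 4·5 + 0·3 + 8·4 = 8
t_59 = 4·8 + 0·5 + 8·3 = 1
t_60 = 4·1 + 0·8 + 8·5 = 0
t_61 = 4·0 + 0·1 + 8·8 = 9
t_62 = 4·9 + 0·0 + 8·1 = 0
t_63 = 4·0 + 0·9 + 8·0 = 0
t_64 = 4·0 + 0·0 + 8·9 = 6
t_65 = 4·6 + 0·0 + 8·0 = 2
t_66 = 4·2 + 0·6 + 8·0 = 8
t_67 = 4·8 + 0·2 + 8·6 = 3
t_68 = 4·3 + 0·8 + 8·2 = 6
t_69 = 4·6 + 0·3 + 8·8 = 0
t_70 = 4·0 + 0·6 + 8·3 = 2
t_71 = 4·2 + 0·0 + 8·6 = 1
t_72 = 4·1 + 0·2 + 8·0 = 4
t_73 = 4·4 + 0·1 + 8·2 = 10
t_74 = 4·10 + 0·4 + 8·1 = 4
t_75 = 4·4 + 0·10 + 8·4 = 4
t_76 = 4·4 + 0·4 + 8·10 = 8
t_77 = 4·8 + 0·4 + 8·4 = 9
t_78 = 4·9 + 0·8 + 8·4 = 2
t_79 = 4·2 + 0·9 + 8·8 = 6
t_80 = 4·6 + 0·2 + 8·9 = 8
t_81 = 4·8 + 0·6 + 8·2 = 4
t_82 = 4·4 + 0·8 + 8·6 = 9
t_83 = 4·9 + 0·4 + 8·8 = 1
t_84 = 4·1 + 0·9 + 8·4 = 3
t_85 = 4·3 + 0·1 + 8·9 = 7
t_86 = 4·7 + 0·3 + 8·1 = 3
t_87 = 4·3 + 0·7 + 8·3 = 3
t_88 = 4·3 + 0·3 + 8·7 = 2
t_89 = 4·2 + 0·3 + 8·3 = 10
t_90 = 4·10 + 0·2 + 8·3 = 9
t_91 = 4·9 + 0·10 + 8·2 = 8
t_92 = 4·8 + 0·9 + 8·10 = 2
t_93 = 4·2 + 0·8 + 8·9 = 3
t_94 = 4·3 + 0·2 + 8·8 = 10
t_95 = 4·10 + 0·3 + 8·2 = 1
t_96 = 4·1 + 0·10 + 8·3 = 6
t_97 = 4·6 + 0·1 + 8·10 = 5
t_98 = 4·5 + 0·6 + 8·1 = 6
t_99 = 4·6 + 0·5 + 8·6 = 6
t_100 = 4·6 + 0·6 + 8·5 = 9
t_101 = 4·9 + 0·6 + 8·6 = 7
t_102 = 4·7 + 0·9 + 8·6 = 10
t_103 = 4·10 + 0·7 + 8·9 = 2
t_104 = 4·2 + 0·10 + 8·7 = 9
t_105 = 4·9 + 0·2 + 8·10 = 6
t_106 = 4·6 + 0·9 + 8·2 = 7
t_107 = 4·7 + 0·6 + 8·9 = 1
t_108 = 4·1 + 0·7 + 8·6 = 8
t_109 = 4·8 + 0·1 + 8·7 = 0
t_110 = 4·0 + 0·8 + 8·1 = 8
t_111 = 4·8 + 0·0 + 8·8 = 8
t_112 = 4·8 + 0·8 + 8·0 = 10
t_113 = 4·10 + 0·8 + 8·8 = 5
t_114 = 4·5 + 0·10 + 8·8 = 7
t_115 = 4·7 + 0·5 + 8·10 = 9
t_116 = 4·9 + 0·7 + 8·5 = 10
t_117 = 4·10 + 0·9 + 8·7 = 8
t_118 = 4·8 + 0·10 + 8·9 = 5
t_119 = 4·5 + 0·8 + 8·10 = 1
t_120 = 4·1 + 0·5 + 8·8 = 2
t_121 = 4·2 + 0·1 + 8·5 = 4
t_122 = 4·4 + 0·2 + 8·1 = 2
(t_120, t_121, t_122) = (2, 4, 2) = (t_0, t_1, t_2), so the sequence has period 120.
398 ≡ 38 (mod 120), hence t_398 = t_38 = 7.

7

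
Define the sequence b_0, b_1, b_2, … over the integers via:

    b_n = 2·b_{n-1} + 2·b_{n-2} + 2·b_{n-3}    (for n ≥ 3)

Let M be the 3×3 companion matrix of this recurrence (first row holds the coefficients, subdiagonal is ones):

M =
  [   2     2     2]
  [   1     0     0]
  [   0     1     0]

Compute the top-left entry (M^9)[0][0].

(M^9)[0][0] is the top entry after applying M 9 times to the unit state (1, 0, 0). Equivalently it is h_{11} for the auxiliary sequence (h_n) obeying the same recurrence with h_2 = 1 and h_i = 0 for 0 ≤ i < 2:
h_3 = 2·1 + 2·0 + 2·0 = 2
h_4 = 2·2 + 2·1 + 2·0 = 6
h_5 = 2·6 + 2·2 + 2·1 = 18
h_6 = 2·18 + 2·6 + 2·2 = 52
h_7 = 2·52 + 2·18 + 2·6 = 152
h_8 = 2·152 + 2·52 + 2·18 = 444
h_9 = 2·444 + 2·152 + 2·52 = 1296
h_10 = 2·1296 + 2·444 + 2·152 = 3784
h_11 = 2·3784 + 2·1296 + 2·444 = 11048

11048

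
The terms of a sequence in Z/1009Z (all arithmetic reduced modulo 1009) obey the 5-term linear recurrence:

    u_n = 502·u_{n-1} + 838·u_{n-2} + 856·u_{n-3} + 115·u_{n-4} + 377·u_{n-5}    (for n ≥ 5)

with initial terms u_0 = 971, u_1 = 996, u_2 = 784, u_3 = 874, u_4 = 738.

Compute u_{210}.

u_5 = 502·738 + 838·874 + 856·784 + 115·996 + 377·971 = 493
u_6 = 502·493 + 838·738 + 856·874 + 115·784 + 377·996 = 177
u_7 = 502·177 + 838·493 + 856·738 + 115·874 + 377·784 = 150
u_8 = 502·150 + 838·177 + 856·493 + 115·738 + 377·874 = 552
u_9 = 502·552 + 838·150 + 856·177 + 115·493 + 377·738 = 308
u_10 = 502·308 + 838·552 + 856·150 + 115·177 + 377·493 = 321
Continuing the recurrence:
  u_11 = 34;  u_12 = 777;  u_13 = 494;  u_14 = 610;  u_15 = 767;  u_16 = 579
  u_17 = 202;  u_18 = 172;  u_19 = 888;  u_20 = 596;  u_21 = 310;  u_22 = 657
  u_23 = 439;  u_24 = 786;  u_25 = 49;  u_26 = 315;  u_27 = 751;  u_28 = 439
  u_29 = 641;  u_30 = 852;  u_31 = 987;  u_32 = 101;  u_33 = 877;  u_34 = 155
  u_35 = 3;  u_36 = 536;  u_37 = 356;  u_38 = 172;  u_39 = 222;  u_40 = 534
  u_41 = 824;  u_42 = 418;  u_43 = 920;  u_44 = 749;  u_45 = 788;  u_46 = 126
  u_47 = 609;  u_48 = 264;  u_49 = 702;  u_50 = 969;  u_51 = 590;  u_52 = 508
  u_53 = 471;  u_54 = 514;  u_55 = 174;  u_56 = 387;  u_57 = 607;  u_58 = 596
  u_59 = 858;  u_60 = 954;  u_61 = 638;  u_62 = 367;  u_63 = 286;  u_64 = 669
  u_65 = 896;  u_66 = 245;  u_67 = 324;  u_68 = 928;  u_69 = 731;  u_70 = 998
  u_71 = 396;  u_72 = 872;  u_73 = 450;  u_74 = 939;  u_75 = 714;  u_76 = 206
  u_77 = 201;  u_78 = 990;  u_79 = 473;  u_80 = 328;  u_81 = 792;  u_82 = 668
  u_83 = 197;  u_84 = 829;  u_85 = 593;  u_86 = 726;  u_87 = 40;  u_88 = 34
  u_89 = 385;  u_90 = 31;  u_91 = 847;  u_92 = 594;  u_93 = 874;  u_94 = 116
  u_95 = 645;  u_96 = 893;  u_97 = 949;  u_98 = 790;  u_99 = 662;  u_100 = 351
  u_101 = 470;  u_102 = 594;  u_103 = 278;  u_104 = 734;  u_105 = 717;  u_106 = 489
  u_107 = 101;  u_108 = 184;  u_109 = 249;  u_110 = 16;  u_111 = 81;  u_112 = 544
  u_113 = 633;  u_114 = 317;  u_115 = 159;  u_116 = 670;  u_117 = 736;  u_118 = 162
  u_119 = 842;  u_120 = 632;  u_121 = 397;  u_122 = 194;  u_123 = 908;  u_124 = 310
  u_125 = 321;  u_126 = 936;  u_127 = 249;  u_128 = 176;  u_129 = 855;  u_130 = 418
  u_131 = 484;  u_132 = 411;  u_133 = 283;  u_134 = 862;  u_135 = 933;  u_136 = 880
  u_137 = 817;  u_138 = 855;  u_139 = 903;  u_140 = 380;  u_141 = 295;  u_142 = 153
  u_143 = 891;  u_144 = 338;  u_145 = 570;  u_146 = 867;  u_147 = 218;  u_148 = 532
  u_149 = 528;  u_150 = 266;  u_151 = 987;  u_152 = 1007;  u_153 = 355;  u_154 = 901
  u_155 = 290;  u_156 = 309;  u_157 = 683;  u_158 = 805;  u_159 = 604;  u_160 = 83
  u_161 = 165;  u_162 = 384;  u_163 = 119;  u_164 = 246;  u_165 = 820;  u_166 = 655
  u_167 = 651;  u_168 = 41;  u_169 = 124;  u_170 = 66;  u_171 = 539;  u_172 = 88
  u_173 = 887;  u_174 = 515;  u_175 = 654;  u_176 = 20;  u_177 = 1006;  u_178 = 62
  u_179 = 287;  u_180 = 378;  u_181 = 155;  u_182 = 485;  u_183 = 593;  u_184 = 654
  u_185 = 241;  u_186 = 341;  u_187 = 447;  u_188 = 165;  u_189 = 459;  u_190 = 535
  u_191 = 729;  u_192 = 248;  u_193 = 684;  u_194 = 211;  u_195 = 438;  u_196 = 85
  u_197 = 691;  u_198 = 588;  u_199 = 308;  u_200 = 148;  u_201 = 796;  u_202 = 446
  u_203 = 357;  u_204 = 279;  u_205 = 705;  u_206 = 589;  u_207 = 591;  u_208 = 504
u_209 = 502·504 + 838·591 + 856·589 + 115·705 + 377·279 = 883
u_210 = 502·883 + 838·504 + 856·591 + 115·589 + 377·705 = 833

833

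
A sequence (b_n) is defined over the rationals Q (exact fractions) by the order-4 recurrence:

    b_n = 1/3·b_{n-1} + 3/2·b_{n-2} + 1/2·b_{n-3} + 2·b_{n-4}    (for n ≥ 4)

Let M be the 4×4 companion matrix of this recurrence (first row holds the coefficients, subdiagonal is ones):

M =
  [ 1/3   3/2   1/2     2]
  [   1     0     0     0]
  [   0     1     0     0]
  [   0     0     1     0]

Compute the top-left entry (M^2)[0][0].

29/18

(M^2)[0][0] is the top entry after applying M 2 times to the unit state (1, 0, 0, 0). Equivalently it is h_{5} for the auxiliary sequence (h_n) obeying the same recurrence with h_3 = 1 and h_i = 0 for 0 ≤ i < 3:
h_4 = 1/3·1 + 3/2·0 + 1/2·0 + 2·0 = 1/3
h_5 = 1/3·1/3 + 3/2·1 + 1/2·0 + 2·0 = 29/18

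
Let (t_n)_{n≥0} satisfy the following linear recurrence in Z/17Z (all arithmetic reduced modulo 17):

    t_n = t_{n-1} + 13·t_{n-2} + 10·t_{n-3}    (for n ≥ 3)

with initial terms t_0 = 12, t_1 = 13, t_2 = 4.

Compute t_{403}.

16

t_3 = 1·4 + 13·13 + 10·12 = 4
t_4 = 1·4 + 13·4 + 10·13 = 16
t_5 = 1·16 + 13·4 + 10·4 = 6
t_6 = 1·6 + 13·16 + 10·4 = 16
t_7 = 1·16 + 13·6 + 10·16 = 16
t_8 = 1·16 + 13·16 + 10·6 = 12
Continuing the recurrence:
  t_9 = 6;  t_10 = 16;  t_11 = 10;  t_12 = 6;  t_13 = 7;  t_14 = 15
  t_15 = 13;  t_16 = 6;  t_17 = 2;  t_18 = 6;  t_19 = 7;  t_20 = 3
  t_21 = 1;  t_22 = 8;  t_23 = 0;  t_24 = 12;  t_25 = 7;  t_26 = 10
  t_27 = 0;  t_28 = 13;  t_29 = 11;  t_30 = 10;  t_31 = 11;  t_32 = 13
  t_33 = 1;  t_34 = 8;  t_35 = 15;  t_36 = 10;  t_37 = 13;  t_38 = 4
  t_39 = 1;  t_40 = 13;  t_41 = 15;  t_42 = 7;  t_43 = 9;  t_44 = 12
  t_45 = 12;  t_46 = 3;  t_47 = 7;  t_48 = 13;  t_49 = 15;  t_50 = 16
  t_51 = 1;  t_52 = 2;  t_53 = 5;  t_54 = 7;  t_55 = 7;  t_56 = 12
  t_57 = 3;  t_58 = 8;  t_59 = 14;  t_60 = 12;  t_61 = 2;  t_62 = 9
  t_63 = 2;  t_64 = 3;  t_65 = 0;  t_66 = 8;  t_67 = 4;  t_68 = 6
  t_69 = 2;  t_70 = 1;  t_71 = 2;  t_72 = 1;  t_73 = 3;  t_74 = 2
  t_75 = 0;  t_76 = 5;  t_77 = 8;  t_78 = 5;  t_79 = 6;  t_80 = 15
  t_81 = 7;  t_82 = 7;  t_83 = 10;  t_84 = 1;  t_85 = 14;  t_86 = 8
  t_87 = 13;  t_88 = 2;  t_89 = 13;  t_90 = 16;  t_91 = 1;  t_92 = 16
  t_93 = 2;  t_94 = 16;  t_95 = 15;  t_96 = 5;  t_97 = 3;  t_98 = 14
  t_99 = 1;  t_100 = 9;  t_101 = 9;  t_102 = 0;  t_103 = 3;  t_104 = 8
  t_105 = 13;  t_106 = 11;  t_107 = 5;  t_108 = 6;  t_109 = 11;  t_110 = 3
  t_111 = 2;  t_112 = 15;  t_113 = 3;  t_114 = 14;  t_115 = 16;  t_116 = 7
  t_117 = 15;  t_118 = 11;  t_119 = 4;  t_120 = 8;  t_121 = 0;  t_122 = 8
  t_123 = 3;  t_124 = 5;  t_125 = 5;  t_126 = 15;  t_127 = 11;  t_128 = 1
  t_129 = 5;  t_130 = 9;  t_131 = 16;  t_132 = 13;  t_133 = 5;  t_134 = 11
  t_135 = 2;  t_136 = 8;  t_137 = 8;  t_138 = 13;  t_139 = 10;  t_140 = 4
  t_141 = 9;  t_142 = 8;  t_143 = 12;  t_144 = 2;  t_145 = 0;  t_146 = 10
  t_147 = 13;  t_148 = 7;  t_149 = 4;  t_150 = 4;  t_151 = 7;  t_152 = 14
  t_153 = 9;  t_154 = 6;  t_155 = 8;  t_156 = 6;  t_157 = 0;  t_158 = 5
  t_159 = 14;  t_160 = 11;  t_161 = 5;  t_162 = 16;  t_163 = 4;  t_164 = 7
  t_165 = 15;  t_166 = 10;  t_167 = 3;  t_168 = 11;  t_169 = 14;  t_170 = 0
  t_171 = 3;  t_172 = 7;  t_173 = 12;  t_174 = 14;  t_175 = 2;  t_176 = 15
  t_177 = 11;  t_178 = 5;  t_179 = 9;  t_180 = 14;  t_181 = 11;  t_182 = 11
  t_183 = 5;  t_184 = 3;  t_185 = 8;  t_186 = 12;  t_187 = 10;  t_188 = 8
  t_189 = 3;  t_190 = 3;  t_191 = 3;  t_192 = 4;  t_193 = 5;  t_194 = 2
  t_195 = 5;  t_196 = 13;  t_197 = 13;  t_198 = 11;  t_199 = 4;  t_200 = 5
  t_201 = 14;  t_202 = 0;  t_203 = 11;  t_204 = 15;  t_205 = 5;  t_206 = 4
  t_207 = 15;  t_208 = 15;  t_209 = 12;  t_210 = 0;  t_211 = 0;  t_212 = 1
  t_213 = 1;  t_214 = 14;  t_215 = 3;  t_216 = 8;  t_217 = 0;  t_218 = 15
  t_219 = 10;  t_220 = 1;  t_221 = 9;  t_222 = 3;  t_223 = 11;  t_224 = 4
  t_225 = 7;  t_226 = 16;  t_227 = 11;  t_228 = 0;  t_229 = 14;  t_230 = 5
  t_231 = 0;  t_232 = 1;  t_233 = 0;  t_234 = 13;  t_235 = 6;  t_236 = 5
  t_237 = 9;  t_238 = 15;  t_239 = 12;  t_240 = 8;  t_241 = 8;  t_242 = 11
  t_243 = 8;  t_244 = 10;  t_245 = 3;  t_246 = 9;  t_247 = 12;  t_248 = 6
  t_249 = 14;  t_250 = 8;  t_251 = 12;  t_252 = 1;  t_253 = 16;  t_254 = 13
  t_255 = 10;  t_256 = 16;  t_257 = 4;  t_258 = 6;  t_259 = 14;  t_260 = 13
  t_261 = 0;  t_262 = 3;  t_263 = 14;  t_264 = 2;  t_265 = 10;  t_266 = 6
  t_267 = 3;  t_268 = 11;  t_269 = 8;  t_270 = 11;  t_271 = 4;  t_272 = 6
  t_273 = 15;  t_274 = 14;  t_275 = 14;  t_276 = 6;  t_277 = 5;  t_278 = 2
  t_279 = 8;  t_280 = 16;  t_281 = 4;  t_282 = 3;  t_283 = 11;  t_284 = 5
  t_285 = 8;  t_286 = 13;  t_287 = 14;  t_288 = 8;  t_289 = 14;  t_290 = 3
  t_291 = 10;  t_292 = 2;  t_293 = 9;  t_294 = 16;  t_295 = 0;  t_296 = 9
  t_297 = 16;  t_298 = 14;  t_299 = 6;  t_300 = 8;  t_301 = 5;  t_302 = 16
  t_303 = 8;  t_304 = 11;  t_305 = 3;  t_306 = 5;  t_307 = 1;  t_308 = 11
  t_309 = 6;  t_310 = 6;  t_311 = 7;  t_312 = 9;  t_313 = 7;  t_314 = 7
  t_315 = 1;  t_316 = 9;  t_317 = 7;  t_318 = 15;  t_319 = 9;  t_320 = 2
  t_321 = 14;  t_322 = 11;  t_323 = 9;  t_324 = 3;  t_325 = 9;  t_326 = 2
  t_327 = 13;  t_328 = 10;  t_329 = 12;  t_330 = 0;  t_331 = 1;  t_332 = 2
  t_333 = 15;  t_334 = 0;  t_335 = 11;  t_336 = 8;  t_337 = 15;  t_338 = 8
  t_339 = 11;  t_340 = 10;  t_341 = 12;  t_342 = 14;  t_343 = 15;  t_344 = 11
  t_345 = 6;  t_346 = 10;  t_347 = 11;  t_348 = 14;  t_349 = 2;  t_350 = 5
  t_351 = 1;  t_352 = 1;  t_353 = 13;  t_354 = 2;  t_355 = 11;  t_356 = 14
  t_357 = 7;  t_358 = 10;  t_359 = 3;  t_360 = 16;  t_361 = 2;  t_362 = 2
  t_363 = 1;  t_364 = 13;  t_365 = 12;  t_366 = 4;  t_367 = 1;  t_368 = 3
  t_369 = 5;  t_370 = 3;  t_371 = 13;  t_372 = 0;  t_373 = 12;  t_374 = 6
  t_375 = 9;  t_376 = 3;  t_377 = 10;  t_378 = 3;  t_379 = 10;  t_380 = 13
  t_381 = 3;  t_382 = 0;  t_383 = 16;  t_384 = 12;  t_385 = 16;  t_386 = 9
  t_387 = 14;  t_388 = 2;  t_389 = 2;  t_390 = 15;  t_391 = 10;  t_392 = 4
  t_393 = 12;  t_394 = 11;  t_395 = 3;  t_396 = 11;  t_397 = 7;  t_398 = 10
  t_399 = 7;  t_400 = 3;  t_401 = 7
t_402 = 1·7 + 13·3 + 10·7 = 14
t_403 = 1·14 + 13·7 + 10·3 = 16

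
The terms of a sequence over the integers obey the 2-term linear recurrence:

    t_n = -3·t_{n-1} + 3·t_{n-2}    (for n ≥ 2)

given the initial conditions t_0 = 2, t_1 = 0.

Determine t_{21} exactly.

-492920384850

t_2 = -3·0 + 3·2 = 6
t_3 = -3·6 + 3·0 = -18
t_4 = -3·-18 + 3·6 = 72
t_5 = -3·72 + 3·-18 = -270
t_6 = -3·-270 + 3·72 = 1026
t_7 = -3·1026 + 3·-270 = -3888
t_8 = -3·-3888 + 3·1026 = 14742
t_9 = -3·14742 + 3·-3888 = -55890
t_10 = -3·-55890 + 3·14742 = 211896
t_11 = -3·211896 + 3·-55890 = -803358
t_12 = -3·-803358 + 3·211896 = 3045762
t_13 = -3·3045762 + 3·-803358 = -11547360
t_14 = -3·-11547360 + 3·3045762 = 43779366
t_15 = -3·43779366 + 3·-11547360 = -165980178
t_16 = -3·-165980178 + 3·43779366 = 629278632
t_17 = -3·629278632 + 3·-165980178 = -2385776430
t_18 = -3·-2385776430 + 3·629278632 = 9045165186
t_19 = -3·9045165186 + 3·-2385776430 = -34292824848
t_20 = -3·-34292824848 + 3·9045165186 = 130013970102
t_21 = -3·130013970102 + 3·-34292824848 = -492920384850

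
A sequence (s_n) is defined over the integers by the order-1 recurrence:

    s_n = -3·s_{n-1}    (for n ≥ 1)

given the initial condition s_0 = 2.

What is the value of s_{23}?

-188286357654

s_1 = -3·2 = -6
s_2 = -3·-6 = 18
s_3 = -3·18 = -54
s_4 = -3·-54 = 162
s_5 = -3·162 = -486
s_6 = -3·-486 = 1458
s_7 = -3·1458 = -4374
s_8 = -3·-4374 = 13122
s_9 = -3·13122 = -39366
s_10 = -3·-39366 = 118098
s_11 = -3·118098 = -354294
s_12 = -3·-354294 = 1062882
s_13 = -3·1062882 = -3188646
s_14 = -3·-3188646 = 9565938
s_15 = -3·9565938 = -28697814
s_16 = -3·-28697814 = 86093442
s_17 = -3·86093442 = -258280326
s_18 = -3·-258280326 = 774840978
s_19 = -3·774840978 = -2324522934
s_20 = -3·-2324522934 = 6973568802
s_21 = -3·6973568802 = -20920706406
s_22 = -3·-20920706406 = 62762119218
s_23 = -3·62762119218 = -188286357654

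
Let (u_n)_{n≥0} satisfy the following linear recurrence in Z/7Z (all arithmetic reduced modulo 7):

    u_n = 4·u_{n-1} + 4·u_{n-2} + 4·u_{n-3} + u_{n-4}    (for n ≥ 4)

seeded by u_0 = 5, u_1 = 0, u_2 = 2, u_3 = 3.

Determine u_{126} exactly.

3

u_4 = 4·3 + 4·2 + 4·0 + 1·5 = 4
u_5 = 4·4 + 4·3 + 4·2 + 1·0 = 1
u_6 = 4·1 + 4·4 + 4·3 + 1·2 = 6
u_7 = 4·6 + 4·1 + 4·4 + 1·3 = 5
u_8 = 4·5 + 4·6 + 4·1 + 1·4 = 3
u_9 = 4·3 + 4·5 + 4·6 + 1·1 = 1
u_10 = 4·1 + 4·3 + 4·5 + 1·6 = 0
u_11 = 4·0 + 4·1 + 4·3 + 1·5 = 0
u_12 = 4·0 + 4·0 + 4·1 + 1·3 = 0
u_13 = 4·0 + 4·0 + 4·0 + 1·1 = 1
u_14 = 4·1 + 4·0 + 4·0 + 1·0 = 4
u_15 = 4·4 + 4·1 + 4·0 + 1·0 = 6
u_16 = 4·6 + 4·4 + 4·1 + 1·0 = 2
u_17 = 4·2 + 4·6 + 4·4 + 1·1 = 0
u_18 = 4·0 + 4·2 + 4·6 + 1·4 = 1
u_19 = 4·1 + 4·0 + 4·2 + 1·6 = 4
u_20 = 4·4 + 4·1 + 4·0 + 1·2 = 1
u_21 = 4·1 + 4·4 + 4·1 + 1·0 = 3
u_22 = 4·3 + 4·1 + 4·4 + 1·1 = 5
u_23 = 4·5 + 4·3 + 4·1 + 1·4 = 5
u_24 = 4·5 + 4·5 + 4·3 + 1·1 = 4
u_25 = 4·4 + 4·5 + 4·5 + 1·3 = 3
u_26 = 4·3 + 4·4 + 4·5 + 1·5 = 4
u_27 = 4·4 + 4·3 + 4·4 + 1·5 = 0
u_28 = 4·0 + 4·4 + 4·3 + 1·4 = 4
u_29 = 4·4 + 4·0 + 4·4 + 1·3 = 0
u_30 = 4·0 + 4·4 + 4·0 + 1·4 = 6
u_31 = 4·6 + 4·0 + 4·4 + 1·0 = 5
u_32 = 4·5 + 4·6 + 4·0 + 1·4 = 6
u_33 = 4·6 + 4·5 + 4·6 + 1·0 = 5
u_34 = 4·5 + 4·6 + 4·5 + 1·6 = 0
u_35 = 4·0 + 4·5 + 4·6 + 1·5 = 0
u_36 = 4·0 + 4·0 + 4·5 + 1·6 = 5
u_37 = 4·5 + 4·0 + 4·0 + 1·5 = 4
u_38 = 4·4 + 4·5 + 4·0 + 1·0 = 1
u_39 = 4·1 + 4·4 + 4·5 + 1·0 = 5
u_40 = 4·5 + 4·1 + 4·4 + 1·5 = 3
u_41 = 4·3 + 4·5 + 4·1 + 1·4 = 5
u_42 = 4·5 + 4·3 + 4·5 + 1·1 = 4
u_43 = 4·4 + 4·5 + 4·3 + 1·5 = 4
u_44 = 4·4 + 4·4 + 4·5 + 1·3 = 6
u_45 = 4·6 + 4·4 + 4·4 + 1·5 = 5
u_46 = 4·5 + 4·6 + 4·4 + 1·4 = 1
u_47 = 4·1 + 4·5 + 4·6 + 1·4 = 3
u_48 = 4·3 + 4·1 + 4·5 + 1·6 = 0
u_49 = 4·0 + 4·3 + 4·1 + 1·5 = 0
u_50 = 4·0 + 4·0 + 4·3 + 1·1 = 6
u_51 = 4·6 + 4·0 + 4·0 + 1·3 = 6
u_52 = 4·6 + 4·6 + 4·0 + 1·0 = 6
u_53 = 4·6 + 4·6 + 4·6 + 1·0 = 2
u_54 = 4·2 + 4·6 + 4·6 + 1·6 = 6
u_55 = 4·6 + 4·2 + 4·6 + 1·6 = 6
u_56 = 4·6 + 4·6 + 4·2 + 1·6 = 6
u_57 = 4·6 + 4·6 + 4·6 + 1·2 = 4
u_58 = 4·4 + 4·6 + 4·6 + 1·6 = 0
u_59 = 4·0 + 4·4 + 4·6 + 1·6 = 4
u_60 = 4·4 + 4·0 + 4·4 + 1·6 = 3
u_61 = 4·3 + 4·4 + 4·0 + 1·4 = 4
u_62 = 4·4 + 4·3 + 4·4 + 1·0 = 2
u_63 = 4·2 + 4·4 + 4·3 + 1·4 = 5
u_64 = 4·5 + 4·2 + 4·4 + 1·3 = 5
u_65 = 4·5 + 4·5 + 4·2 + 1·4 = 3
u_66 = 4·3 + 4·5 + 4·5 + 1·2 = 5
u_67 = 4·5 + 4·3 + 4·5 + 1·5 = 1
u_68 = 4·1 + 4·5 + 4·3 + 1·5 = 6
u_69 = 4·6 + 4·1 + 4·5 + 1·3 = 2
u_70 = 4·2 + 4·6 + 4·1 + 1·5 = 6
u_71 = 4·6 + 4·2 + 4·6 + 1·1 = 1
u_72 = 4·1 + 4·6 + 4·2 + 1·6 = 0
u_73 = 4·0 + 4·1 + 4·6 + 1·2 = 2
u_74 = 4·2 + 4·0 + 4·1 + 1·6 = 4
u_75 = 4·4 + 4·2 + 4·0 + 1·1 = 4
u_76 = 4·4 + 4·4 + 4·2 + 1·0 = 5
u_77 = 4·5 + 4·4 + 4·4 + 1·2 = 5
u_78 = 4·5 + 4·5 + 4·4 + 1·4 = 4
u_79 = 4·4 + 4·5 + 4·5 + 1·4 = 4
u_80 = 4·4 + 4·4 + 4·5 + 1·5 = 1
u_81 = 4·1 + 4·4 + 4·4 + 1·5 = 6
u_82 = 4·6 + 4·1 + 4·4 + 1·4 = 6
u_83 = 4·6 + 4·6 + 4·1 + 1·4 = 0
u_84 = 4·0 + 4·6 + 4·6 + 1·1 = 0
u_85 = 4·0 + 4·0 + 4·6 + 1·6 = 2
u_86 = 4·2 + 4·0 + 4·0 + 1·6 = 0
u_87 = 4·0 + 4·2 + 4·0 + 1·0 = 1
u_88 = 4·1 + 4·0 + 4·2 + 1·0 = 5
u_89 = 4·5 + 4·1 + 4·0 + 1·2 = 5
u_90 = 4·5 + 4·5 + 4·1 + 1·0 = 2
u_91 = 4·2 + 4·5 + 4·5 + 1·1 = 0
u_92 = 4·0 + 4·2 + 4·5 + 1·5 = 5
u_93 = 4·5 + 4·0 + 4·2 + 1·5 = 5
u_94 = 4·5 + 4·5 + 4·0 + 1·2 = 0
u_95 = 4·0 + 4·5 + 4·5 + 1·0 = 5
u_96 = 4·5 + 4·0 + 4·5 + 1·5 = 3
u_97 = 4·3 + 4·5 + 4·0 + 1·5 = 2
u_98 = 4·2 + 4·3 + 4·5 + 1·0 = 5
u_99 = 4·5 + 4·2 + 4·3 + 1·5 = 3
u_100 = 4·3 + 4·5 + 4·2 + 1·3 = 1
u_101 = 4·1 + 4·3 + 4·5 + 1·2 = 3
u_102 = 4·3 + 4·1 + 4·3 + 1·5 = 5
u_103 = 4·5 + 4·3 + 4·1 + 1·3 = 4
u_104 = 4·4 + 4·5 + 4·3 + 1·1 = 0
u_105 = 4·0 + 4·4 + 4·5 + 1·3 = 4
u_106 = 4·4 + 4·0 + 4·4 + 1·5 = 2
u_107 = 4·2 + 4·4 + 4·0 + 1·4 = 0
u_108 = 4·0 + 4·2 + 4·4 + 1·0 = 3
u_109 = 4·3 + 4·0 + 4·2 + 1·4 = 3
u_110 = 4·3 + 4·3 + 4·0 + 1·2 = 5
u_111 = 4·5 + 4·3 + 4·3 + 1·0 = 2
u_112 = 4·2 + 4·5 + 4·3 + 1·3 = 1
u_113 = 4·1 + 4·2 + 4·5 + 1·3 = 0
u_114 = 4·0 + 4·1 + 4·2 + 1·5 = 3
u_115 = 4·3 + 4·0 + 4·1 + 1·2 = 4
u_116 = 4·4 + 4·3 + 4·0 + 1·1 = 1
u_117 = 4·1 + 4·4 + 4·3 + 1·0 = 4
u_118 = 4·4 + 4·1 + 4·4 + 1·3 = 4
u_119 = 4·4 + 4·4 + 4·1 + 1·4 = 5
u_120 = 4·5 + 4·4 + 4·4 + 1·1 = 4
u_121 = 4·4 + 4·5 + 4·4 + 1·4 = 0
u_122 = 4·0 + 4·4 + 4·5 + 1·4 = 5
u_123 = 4·5 + 4·0 + 4·4 + 1·5 = 6
u_124 = 4·6 + 4·5 + 4·0 + 1·4 = 6
u_125 = 4·6 + 4·6 + 4·5 + 1·0 = 5
u_126 = 4·5 + 4·6 + 4·6 + 1·5 = 3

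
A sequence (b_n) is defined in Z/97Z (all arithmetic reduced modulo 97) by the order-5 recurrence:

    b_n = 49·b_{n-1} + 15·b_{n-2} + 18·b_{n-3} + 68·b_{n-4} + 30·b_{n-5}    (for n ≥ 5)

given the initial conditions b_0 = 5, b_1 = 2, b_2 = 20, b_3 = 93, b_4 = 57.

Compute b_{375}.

72

b_5 = 49·57 + 15·93 + 18·20 + 68·2 + 30·5 = 81
b_6 = 49·81 + 15·57 + 18·93 + 68·20 + 30·2 = 61
b_7 = 49·61 + 15·81 + 18·57 + 68·93 + 30·20 = 29
b_8 = 49·29 + 15·61 + 18·81 + 68·57 + 30·93 = 81
b_9 = 49·81 + 15·29 + 18·61 + 68·81 + 30·57 = 13
b_10 = 49·13 + 15·81 + 18·29 + 68·61 + 30·81 = 28
Continuing the recurrence:
  b_11 = 37;  b_12 = 18;  b_13 = 17;  b_14 = 86;  b_15 = 1;  b_16 = 2
  b_17 = 59;  b_18 = 82;  b_19 = 21;  b_20 = 92;  b_21 = 89;  b_22 = 79
  b_23 = 80;  b_24 = 13;  b_25 = 43;  b_26 = 47;  b_27 = 31;  b_28 = 74
  b_29 = 6;  b_30 = 46;  b_31 = 16;  b_32 = 75;  b_33 = 96;  b_34 = 16
  b_35 = 28;  b_36 = 93;  b_37 = 75;  b_38 = 36;  b_39 = 60;  b_40 = 63
  b_41 = 12;  b_42 = 36;  b_43 = 90;  b_44 = 95;  b_45 = 47;  b_46 = 8
  b_47 = 16;  b_48 = 46;  b_49 = 51;  b_50 = 96;  b_51 = 59;  b_52 = 30
  b_53 = 7;  b_54 = 19;  b_55 = 29;  b_56 = 16;  b_57 = 27;  b_58 = 95
  b_59 = 33;  b_60 = 54;  b_61 = 86;  b_62 = 84;  b_63 = 26;  b_64 = 14
  b_65 = 65;  b_66 = 30;  b_67 = 1;  b_68 = 6;  b_69 = 63;  b_70 = 7
  b_71 = 36;  b_72 = 46;  b_73 = 12;  b_74 = 24;  b_75 = 89;  b_76 = 27
  b_77 = 48;  b_78 = 46;  b_79 = 47;  b_80 = 21;  b_81 = 40;  b_82 = 26
  b_83 = 38;  b_84 = 87;  b_85 = 18;  b_86 = 19;  b_87 = 20;  b_88 = 12
  b_89 = 20;  b_90 = 54;  b_91 = 48;  b_92 = 88;  b_93 = 61;  b_94 = 36
  b_95 = 29;  b_96 = 7;  b_97 = 66;  b_98 = 88;  b_99 = 41;  b_100 = 43
  b_101 = 80;  b_102 = 75;  b_103 = 19;  b_104 = 84;  b_105 = 65;  b_106 = 65
  b_107 = 96;  b_108 = 36;  b_109 = 62;  b_110 = 36;  b_111 = 83;  b_112 = 90
  b_113 = 56;  b_114 = 2;  b_115 = 67;  b_116 = 30;  b_117 = 95;  b_118 = 76
  b_119 = 23;  b_120 = 73;  b_121 = 40;  b_122 = 41;  b_123 = 7;  b_124 = 57
  b_125 = 10;  b_126 = 27;  b_127 = 34;  b_128 = 32;  b_129 = 7;  b_130 = 79
  b_131 = 11;  b_132 = 2;  b_133 = 17;  b_134 = 47;  b_135 = 86;  b_136 = 65
  b_137 = 38;  b_138 = 40;  b_139 = 94;  b_140 = 86;  b_141 = 14;  b_142 = 59
  b_143 = 19;  b_144 = 66;  b_145 = 62;  b_146 = 72;  b_147 = 75;  b_148 = 65
  b_149 = 65;  b_150 = 44;  b_151 = 18;  b_152 = 70;  b_153 = 95;  b_154 = 10
  b_155 = 93;  b_156 = 77;  b_157 = 37;  b_158 = 24;  b_159 = 41;  b_160 = 3
  b_161 = 6;  b_162 = 36;  b_163 = 81;  b_164 = 37;  b_165 = 3;  b_166 = 35
  b_167 = 90;  b_168 = 41;  b_169 = 65;  b_170 = 33;  b_171 = 24;  b_172 = 84
  b_173 = 50;  b_174 = 91;  b_175 = 31;  b_176 = 31;  b_177 = 36;  b_178 = 96
  b_179 = 67;  b_180 = 67;  b_181 = 82;  b_182 = 63;  b_183 = 58;  b_184 = 92
  b_185 = 33;  b_186 = 18;  b_187 = 40;  b_188 = 53;  b_189 = 86;  b_190 = 86
  b_191 = 18;  b_192 = 85;  b_193 = 35;  b_194 = 5;  b_195 = 90;  b_196 = 86
  b_197 = 11;  b_198 = 86;  b_199 = 72;  b_200 = 81;  b_201 = 31;  b_202 = 23
  b_203 = 50;  b_204 = 60;  b_205 = 9;  b_206 = 79;  b_207 = 58;  b_208 = 69
  b_209 = 34;  b_210 = 75;  b_211 = 4;  b_212 = 23;  b_213 = 32;  b_214 = 54
  b_215 = 48;  b_216 = 87;  b_217 = 91;  b_218 = 8;  b_219 = 59;  b_220 = 74
  b_221 = 67;  b_222 = 96;  b_223 = 41;  b_224 = 11;  b_225 = 55;  b_226 = 11
  b_227 = 52;  b_228 = 55;  b_229 = 80;  b_230 = 28;  b_231 = 56;  b_232 = 10
  b_233 = 0;  b_234 = 30;  b_235 = 90;  b_236 = 42;  b_237 = 77;  b_238 = 12
  b_239 = 13;  b_240 = 96;  b_241 = 68;  b_242 = 81;  b_243 = 7;  b_244 = 0
  b_245 = 46;  b_246 = 34;  b_247 = 24;  b_248 = 8;  b_249 = 30;  b_250 = 88
  b_251 = 89;  b_252 = 16;  b_253 = 66;  b_254 = 29;  b_255 = 42;  b_256 = 67
  b_257 = 91;  b_258 = 84;  b_259 = 34;  b_260 = 1;  b_261 = 84;  b_262 = 90
  b_263 = 44;  b_264 = 92;  b_265 = 17;  b_266 = 5;  b_267 = 88;  b_268 = 47
  b_269 = 63;  b_270 = 18;  b_271 = 77;  b_272 = 52;  b_273 = 21;  b_274 = 4
  b_275 = 45;  b_276 = 50;  b_277 = 74;  b_278 = 74;  b_279 = 86;  b_280 = 57
  b_281 = 16;  b_282 = 60;  b_283 = 52;  b_284 = 7;  b_285 = 54;  b_286 = 2
  b_287 = 65;  b_288 = 15;  b_289 = 2;  b_290 = 48;  b_291 = 51;  b_292 = 17
  b_293 = 41;  b_294 = 7;  b_295 = 61;  b_296 = 19;  b_297 = 32;  b_298 = 1
  b_299 = 88;  b_300 = 71;  b_301 = 94;  b_302 = 38;  b_303 = 88;  b_304 = 74
  b_305 = 87;  b_306 = 42;  b_307 = 82;  b_308 = 15;  b_309 = 90;  b_310 = 34
  b_311 = 34;  b_312 = 1;  b_313 = 78;  b_314 = 52;  b_315 = 84;  b_316 = 16
  b_317 = 69;  b_318 = 48;  b_319 = 83;  b_320 = 34;  b_321 = 23;  b_322 = 26
  b_323 = 3;  b_324 = 30;  b_325 = 8;  b_326 = 56;  b_327 = 23;  b_328 = 70
  b_329 = 19;  b_330 = 41;  b_331 = 8;  b_332 = 9;  b_333 = 35;  b_334 = 17
  b_335 = 93;  b_336 = 86;  b_337 = 29;  b_338 = 92;  b_339 = 36;  b_340 = 82
  b_341 = 96;  b_342 = 31;  b_343 = 40;  b_344 = 42;  b_345 = 79;  b_346 = 24
  b_347 = 74;  b_348 = 55;  b_349 = 5;  b_350 = 2;  b_351 = 28;  b_352 = 80
  b_353 = 61;  b_354 = 32;  b_355 = 67;  b_356 = 83;  b_357 = 71;  b_358 = 42
  b_359 = 45;  b_360 = 30;  b_361 = 34;  b_362 = 55;  b_363 = 14;  b_364 = 81
  b_365 = 39;  b_366 = 87;  b_367 = 81;  b_368 = 70;  b_369 = 41;  b_370 = 60
  b_371 = 32;  b_372 = 17;  b_373 = 6
b_374 = 49·6 + 15·17 + 18·32 + 68·60 + 30·41 = 33
b_375 = 49·33 + 15·6 + 18·17 + 68·32 + 30·60 = 72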